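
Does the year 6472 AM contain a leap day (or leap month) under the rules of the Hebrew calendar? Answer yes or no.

Hebrew year 6472 is year 12 of its 19-year Metonic cycle; leap years are at positions 3, 6, 8, 11, 14, 17, 19, so it is a common year (12 months).

no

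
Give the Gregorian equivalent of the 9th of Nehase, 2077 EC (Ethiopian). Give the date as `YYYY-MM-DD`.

Julian Day Number of the source date = 2482818.
Converting JDN 2482818 to the Gregorian calendar gives 15 August 2085 CE.

2085-08-15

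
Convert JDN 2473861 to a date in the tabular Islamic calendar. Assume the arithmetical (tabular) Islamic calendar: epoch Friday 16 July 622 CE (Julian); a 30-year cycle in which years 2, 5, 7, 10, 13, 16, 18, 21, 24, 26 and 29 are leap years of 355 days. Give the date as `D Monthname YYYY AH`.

15 Ramadan 1483 AH

The Gregorian equivalent of JDN 2473861 is 5 February 2061.
In the tabular Islamic calendar that day is 15 Ramadan 1483 AH.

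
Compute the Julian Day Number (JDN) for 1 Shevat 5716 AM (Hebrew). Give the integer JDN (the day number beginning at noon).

2435487

In the Gregorian calendar the same day is 14 January 1956.
JDN 2400001 is 17 November 1858 CE (Gregorian), MJD 0; the target day is +35486 days from there, so JDN = 2435487.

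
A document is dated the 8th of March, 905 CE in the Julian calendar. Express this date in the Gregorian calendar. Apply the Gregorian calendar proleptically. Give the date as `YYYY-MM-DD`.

At this point the Julian calendar is 5 days behind the Gregorian.
8 March 905 Julian + 5 days → 13 March 905 Gregorian.

0905-03-13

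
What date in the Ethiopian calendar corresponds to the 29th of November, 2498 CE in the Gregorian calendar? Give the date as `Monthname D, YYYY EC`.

Both dates share Julian Day Number 2633769; in the Ethiopian calendar that is 17 Hidar 2491 EC.

Hidar 17, 2491 EC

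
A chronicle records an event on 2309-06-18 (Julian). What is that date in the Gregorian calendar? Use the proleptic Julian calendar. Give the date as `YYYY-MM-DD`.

2309-07-04

The Julian–Gregorian offset here is 16 days (Julian trailing).
18 June 2309 Julian + 16 days → 4 July 2309 Gregorian.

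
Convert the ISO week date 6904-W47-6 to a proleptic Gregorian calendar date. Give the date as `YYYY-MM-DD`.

6904-11-22

ISO week 1 of 6904 is the week containing the first Thursday of 6904.
Week 47, day 6 (Saturday) lands on 6904-11-22.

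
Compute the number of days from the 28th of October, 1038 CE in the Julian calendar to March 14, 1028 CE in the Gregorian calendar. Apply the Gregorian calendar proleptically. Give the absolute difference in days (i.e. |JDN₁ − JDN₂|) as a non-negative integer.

3886

First date → JDN 2100488; second date → JDN 2096602.
The interval is |2100488 − 2096602| = 3886 days.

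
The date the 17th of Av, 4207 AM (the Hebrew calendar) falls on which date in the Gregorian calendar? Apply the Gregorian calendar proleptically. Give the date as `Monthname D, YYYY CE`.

August 16, 447 CE

Julian Day Number of the source date = 1884551.
Converting JDN 1884551 to the Gregorian calendar gives 16 August 447 CE.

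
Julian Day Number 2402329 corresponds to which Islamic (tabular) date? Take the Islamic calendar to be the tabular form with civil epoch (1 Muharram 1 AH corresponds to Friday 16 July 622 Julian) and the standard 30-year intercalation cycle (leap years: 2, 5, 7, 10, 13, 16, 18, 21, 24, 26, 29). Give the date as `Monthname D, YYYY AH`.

Dhu al-Qa'dah 6, 1281 AH

The Gregorian equivalent of JDN 2402329 is 2 April 1865.
In the tabular Islamic calendar that day is Dhu al-Qa'dah 6, 1281 AH.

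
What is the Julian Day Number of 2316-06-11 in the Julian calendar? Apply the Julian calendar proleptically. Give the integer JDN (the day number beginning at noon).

2567139

In the Gregorian calendar the same day is 27 June 2316.
JDN 2400001 is 17 November 1858 CE (Gregorian), MJD 0; the target day is +167138 days from there, so JDN = 2567139.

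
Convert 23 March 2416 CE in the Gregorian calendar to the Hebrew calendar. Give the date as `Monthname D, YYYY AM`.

Adar 24, 6176 AM

Both dates share Julian Day Number 2603568; in the Hebrew calendar that is 24 Adar 6176 AM.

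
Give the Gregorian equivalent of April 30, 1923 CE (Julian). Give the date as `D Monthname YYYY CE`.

13 May 1923 CE

At this point the Julian calendar is 13 days behind the Gregorian.
30 April 1923 Julian + 13 days → 13 May 1923 Gregorian.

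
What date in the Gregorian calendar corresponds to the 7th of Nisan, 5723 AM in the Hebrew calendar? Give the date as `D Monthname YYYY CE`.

Both dates share Julian Day Number 2438121; in the Gregorian calendar that is 1 April 1963 CE.

1 April 1963 CE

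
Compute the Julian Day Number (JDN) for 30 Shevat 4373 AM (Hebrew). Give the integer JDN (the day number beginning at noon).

1944982

In the proleptic Gregorian calendar the same day is 29 January 613.
JDN 2451545 is 1 January 2000 CE (Gregorian); the target day is −506563 days from there, so JDN = 1944982.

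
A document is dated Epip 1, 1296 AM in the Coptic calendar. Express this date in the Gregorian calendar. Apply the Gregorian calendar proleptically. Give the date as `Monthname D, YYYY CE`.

July 5, 1580 CE

Julian Day Number of the source date = 2298329.
Converting JDN 2298329 to the Gregorian calendar gives 5 July 1580 CE.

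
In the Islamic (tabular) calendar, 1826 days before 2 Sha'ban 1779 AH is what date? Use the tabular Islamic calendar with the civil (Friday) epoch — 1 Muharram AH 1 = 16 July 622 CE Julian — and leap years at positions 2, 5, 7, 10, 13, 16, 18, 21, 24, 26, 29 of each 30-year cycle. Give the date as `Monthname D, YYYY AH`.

JDN of 2 Sha'ban 1779 AH = 2578712.
2578712 − 1826 = 2576886.
JDN 2576886 in the tabular Islamic calendar is Jumada al-Thani 7, 1774 AH.

Jumada al-Thani 7, 1774 AH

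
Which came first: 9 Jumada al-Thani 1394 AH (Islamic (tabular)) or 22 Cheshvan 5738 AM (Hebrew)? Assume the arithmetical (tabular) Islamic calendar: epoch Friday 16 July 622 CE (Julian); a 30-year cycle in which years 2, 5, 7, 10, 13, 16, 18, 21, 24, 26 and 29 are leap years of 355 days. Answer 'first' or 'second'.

Converting both to JDN: 2442229 vs 2443451; the smaller is the first.

first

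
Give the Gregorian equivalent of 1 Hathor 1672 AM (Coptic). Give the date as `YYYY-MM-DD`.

1955-11-11

Both dates share Julian Day Number 2435423; in the Gregorian calendar that is 11 November 1955 CE.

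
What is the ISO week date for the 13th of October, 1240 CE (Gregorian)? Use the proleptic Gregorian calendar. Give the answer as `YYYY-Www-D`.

1240-W41-6

The weekday is Saturday (ISO weekday 6).
That Saturday belongs to ISO week 41 of ISO year 1240.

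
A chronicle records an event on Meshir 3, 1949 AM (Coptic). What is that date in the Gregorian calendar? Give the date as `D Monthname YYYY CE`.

Julian Day Number of the source date = 2536689.
Converting JDN 2536689 to the Gregorian calendar gives 12 February 2233 CE.

12 February 2233 CE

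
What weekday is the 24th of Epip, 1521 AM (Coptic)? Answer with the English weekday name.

Tuesday

This is JDN 2380533 (30 July 1805 Gregorian).
Since JDN mod 7 = 1 (0 = Monday), the day is Tuesday.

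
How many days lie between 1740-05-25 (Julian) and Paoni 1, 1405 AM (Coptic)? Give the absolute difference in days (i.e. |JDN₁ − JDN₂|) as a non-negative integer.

18627

JDN of the first date = 2356738.
JDN of the second date = 2338111.
|2338111 − 2356738| = 18627.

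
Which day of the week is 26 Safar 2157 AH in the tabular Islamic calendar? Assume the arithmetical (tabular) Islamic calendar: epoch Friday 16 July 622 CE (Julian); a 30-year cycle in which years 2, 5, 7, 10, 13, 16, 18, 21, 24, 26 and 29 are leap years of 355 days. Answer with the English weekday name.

In the Gregorian calendar this is 2 July 2714 (JDN 2712510).
JDN 2712510 mod 7 = 3, and JDN 0 was a Monday, so this is a Thursday.

Thursday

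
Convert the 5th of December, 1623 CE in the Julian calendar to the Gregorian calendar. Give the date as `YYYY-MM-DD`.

1623-12-15

At this point the Julian calendar is 10 days behind the Gregorian.
5 December 1623 Julian + 10 days → 15 December 1623 Gregorian.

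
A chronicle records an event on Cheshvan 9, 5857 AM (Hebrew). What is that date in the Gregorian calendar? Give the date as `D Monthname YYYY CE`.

25 October 2096 CE

Both dates share Julian Day Number 2486907; in the Gregorian calendar that is 25 October 2096 CE.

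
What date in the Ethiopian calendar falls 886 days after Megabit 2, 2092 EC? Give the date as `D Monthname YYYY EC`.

8 Nehase 2094 EC

Counting 886 days forward from JDN 2488140 reaches JDN 2489026, which is 8 Nehase 2094 EC.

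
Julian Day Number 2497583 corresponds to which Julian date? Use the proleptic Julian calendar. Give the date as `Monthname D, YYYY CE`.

January 4, 2126 CE

JDN 2497583 is 18 January 2126 in the Gregorian calendar.
In the Julian calendar that day is January 4, 2126 CE.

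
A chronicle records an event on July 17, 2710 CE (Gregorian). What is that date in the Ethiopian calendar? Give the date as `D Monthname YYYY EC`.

Julian Day Number of the source date = 2711064.
Converting JDN 2711064 to the Ethiopian calendar gives 4 Hamle 2702 EC.

4 Hamle 2702 EC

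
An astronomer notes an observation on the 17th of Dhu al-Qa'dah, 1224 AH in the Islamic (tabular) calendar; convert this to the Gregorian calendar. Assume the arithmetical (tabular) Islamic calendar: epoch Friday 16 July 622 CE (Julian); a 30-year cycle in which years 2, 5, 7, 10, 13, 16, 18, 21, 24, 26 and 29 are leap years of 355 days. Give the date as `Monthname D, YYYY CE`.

Both dates share Julian Day Number 2382141; in the Gregorian calendar that is 24 December 1809 CE.

December 24, 1809 CE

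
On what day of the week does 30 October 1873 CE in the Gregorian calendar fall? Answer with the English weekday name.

Since JDN mod 7 = 3 (0 = Monday), the day is Thursday.

Thursday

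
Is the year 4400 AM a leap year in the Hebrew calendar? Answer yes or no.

yes

Hebrew year 4400 is year 11 of its 19-year Metonic cycle; leap years are at positions 3, 6, 8, 11, 14, 17, 19, so it is a leap year (13 months).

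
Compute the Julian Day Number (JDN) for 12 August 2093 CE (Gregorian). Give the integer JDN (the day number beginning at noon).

JDN 2299161 is 15 October 1582 CE (Gregorian); the target day is +186576 days from there, so JDN = 2485737.

2485737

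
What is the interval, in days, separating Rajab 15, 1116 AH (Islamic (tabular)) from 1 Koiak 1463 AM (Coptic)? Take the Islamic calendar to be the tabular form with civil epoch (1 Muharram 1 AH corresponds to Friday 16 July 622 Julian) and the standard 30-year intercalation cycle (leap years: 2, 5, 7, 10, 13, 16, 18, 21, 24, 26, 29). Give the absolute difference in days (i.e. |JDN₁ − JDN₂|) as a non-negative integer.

15365

JDN of the first date = 2343750.
JDN of the second date = 2359115.
|2359115 − 2343750| = 15365.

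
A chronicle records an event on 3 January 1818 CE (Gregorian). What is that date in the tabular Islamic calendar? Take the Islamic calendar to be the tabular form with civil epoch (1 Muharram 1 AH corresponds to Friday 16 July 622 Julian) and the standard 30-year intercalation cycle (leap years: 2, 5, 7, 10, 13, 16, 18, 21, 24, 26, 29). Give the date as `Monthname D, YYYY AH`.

Safar 24, 1233 AH

Both dates share Julian Day Number 2385073; in the tabular Islamic calendar that is 24 Safar 1233 AH.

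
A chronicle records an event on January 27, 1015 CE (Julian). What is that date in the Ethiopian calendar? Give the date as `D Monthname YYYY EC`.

2 Yekatit 1007 EC

The source date corresponds to 2 February 1015 in the proleptic Gregorian calendar (JDN 2091813).
That day falls on 2 Yekatit 1007 EC in the Ethiopian calendar.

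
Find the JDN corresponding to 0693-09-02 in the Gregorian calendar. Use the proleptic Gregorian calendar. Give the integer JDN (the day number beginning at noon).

JDN 2400001 is 17 November 1858 CE (Gregorian), MJD 0; the target day is −425583 days from there, so JDN = 1974418.

1974418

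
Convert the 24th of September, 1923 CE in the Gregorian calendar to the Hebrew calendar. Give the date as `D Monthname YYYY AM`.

Both dates share Julian Day Number 2423687; in the Hebrew calendar that is 14 Tishrei 5684 AM.

14 Tishrei 5684 AM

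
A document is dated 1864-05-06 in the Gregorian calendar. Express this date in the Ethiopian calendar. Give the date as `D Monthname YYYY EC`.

29 Miyazya 1856 EC

Both dates share Julian Day Number 2401998; in the Ethiopian calendar that is 29 Miyazya 1856 EC.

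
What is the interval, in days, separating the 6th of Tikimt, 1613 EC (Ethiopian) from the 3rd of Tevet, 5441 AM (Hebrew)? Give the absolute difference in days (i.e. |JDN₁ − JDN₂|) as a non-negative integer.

First date → JDN 2313039; second date → JDN 2335026.
The interval is |2313039 − 2335026| = 21987 days.

21987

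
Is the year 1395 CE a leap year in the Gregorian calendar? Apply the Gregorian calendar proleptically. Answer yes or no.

no

1395 is not divisible by 4, so it is a common year.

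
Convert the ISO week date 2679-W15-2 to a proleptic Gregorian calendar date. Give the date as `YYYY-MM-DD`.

2679-04-08

ISO week 1 of 2679 is the week containing the first Thursday of 2679.
Week 15, day 2 (Tuesday) lands on 2679-04-08.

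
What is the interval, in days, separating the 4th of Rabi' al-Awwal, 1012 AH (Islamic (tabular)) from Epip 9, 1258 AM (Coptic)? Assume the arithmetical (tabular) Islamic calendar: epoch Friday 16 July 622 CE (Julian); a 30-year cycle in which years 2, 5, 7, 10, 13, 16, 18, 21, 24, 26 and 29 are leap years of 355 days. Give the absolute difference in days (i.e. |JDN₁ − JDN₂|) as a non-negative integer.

22310

JDN of the first date = 2306767.
JDN of the second date = 2284457.
|2284457 − 2306767| = 22310.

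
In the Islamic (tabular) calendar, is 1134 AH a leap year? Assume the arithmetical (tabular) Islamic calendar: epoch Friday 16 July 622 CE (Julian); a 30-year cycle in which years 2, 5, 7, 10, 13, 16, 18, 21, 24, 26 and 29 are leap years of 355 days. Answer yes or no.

yes

Year 1134 AH is year 24 of its 30-year cycle; leap positions are 2, 5, 7, 10, 13, 16, 18, 21, 24, 26, 29, so it is a leap year (355 days).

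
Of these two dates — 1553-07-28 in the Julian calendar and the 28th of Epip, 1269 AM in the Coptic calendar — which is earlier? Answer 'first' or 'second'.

second

First date → JDN 2288500; second date → JDN 2288494.
JDN 2288494 < JDN 2288500, so the second date is earlier.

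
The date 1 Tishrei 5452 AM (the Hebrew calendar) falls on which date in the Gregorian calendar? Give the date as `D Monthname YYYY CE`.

Julian Day Number of the source date = 2338952.
Converting JDN 2338952 to the Gregorian calendar gives 24 September 1691 CE.

24 September 1691 CE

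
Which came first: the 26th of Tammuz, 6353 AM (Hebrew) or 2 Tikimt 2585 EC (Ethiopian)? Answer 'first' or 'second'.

Converting both to JDN: 2668331 vs 2668058; the smaller is the second.

second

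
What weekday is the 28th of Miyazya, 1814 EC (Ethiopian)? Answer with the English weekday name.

Sunday

In the Gregorian calendar this is 5 May 1822 (JDN 2386656).
2386656 ≡ 6 (mod 7); counting from Monday = 0 gives Sunday.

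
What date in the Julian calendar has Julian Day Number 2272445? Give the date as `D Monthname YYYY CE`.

13 August 1509 CE

JDN 2272445 is 23 August 1509 in the proleptic Gregorian calendar.
In the Julian calendar that day is 13 August 1509 CE.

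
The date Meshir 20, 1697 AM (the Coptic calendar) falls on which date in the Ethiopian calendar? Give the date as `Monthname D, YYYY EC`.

Both dates share Julian Day Number 2444663; in the Ethiopian calendar that is 20 Yekatit 1973 EC.

Yekatit 20, 1973 EC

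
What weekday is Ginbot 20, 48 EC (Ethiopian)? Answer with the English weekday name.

Saturday

This is JDN 1741647 (13 May 56 Gregorian).
1741647 ≡ 5 (mod 7); counting from Monday = 0 gives Saturday.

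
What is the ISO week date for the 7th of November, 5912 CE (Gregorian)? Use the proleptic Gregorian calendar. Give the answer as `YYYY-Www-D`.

The weekday is Thursday (ISO weekday 4).
That Thursday belongs to ISO week 45 of ISO year 5912.

5912-W45-4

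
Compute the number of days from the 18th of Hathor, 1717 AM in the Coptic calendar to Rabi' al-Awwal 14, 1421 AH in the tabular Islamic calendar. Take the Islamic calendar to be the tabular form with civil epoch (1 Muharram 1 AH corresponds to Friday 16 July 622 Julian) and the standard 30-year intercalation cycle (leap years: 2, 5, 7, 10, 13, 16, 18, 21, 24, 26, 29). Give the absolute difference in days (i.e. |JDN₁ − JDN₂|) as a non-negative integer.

First date → JDN 2451876; second date → JDN 2451713.
The interval is |2451876 − 2451713| = 163 days.

163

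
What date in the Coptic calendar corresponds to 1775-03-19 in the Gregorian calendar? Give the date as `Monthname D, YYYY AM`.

Paremhat 12, 1491 AM

Both dates share Julian Day Number 2369443; in the Coptic calendar that is 12 Paremhat 1491 AM.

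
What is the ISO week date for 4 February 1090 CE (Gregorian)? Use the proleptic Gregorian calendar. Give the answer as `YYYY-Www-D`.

1090-W06-2

The weekday is Tuesday (ISO weekday 2).
That Tuesday belongs to ISO week 6 of ISO year 1090.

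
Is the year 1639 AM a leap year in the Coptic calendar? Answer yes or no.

yes

1639 mod 4 = 3; in the Coptic calendar a year is leap when year mod 4 = 3, so it is a leap year.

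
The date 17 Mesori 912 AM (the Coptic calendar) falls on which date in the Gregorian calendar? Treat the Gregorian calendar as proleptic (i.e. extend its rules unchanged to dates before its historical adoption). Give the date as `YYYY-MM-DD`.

Julian Day Number of the source date = 2158119.
Converting JDN 2158119 to the Gregorian calendar gives 17 August 1196 CE.

1196-08-17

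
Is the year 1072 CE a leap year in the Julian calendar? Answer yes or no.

1072 mod 4 = 0, so it is a leap year in the Julian calendar.

yes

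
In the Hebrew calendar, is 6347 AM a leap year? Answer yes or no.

Hebrew year 6347 is year 1 of its 19-year Metonic cycle; leap years are at positions 3, 6, 8, 11, 14, 17, 19, so it is a common year (12 months).

no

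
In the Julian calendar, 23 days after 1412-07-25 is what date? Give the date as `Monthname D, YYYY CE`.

August 17, 1412 CE

Counting 23 days forward from JDN 2236997 reaches JDN 2237020, which is August 17, 1412 CE.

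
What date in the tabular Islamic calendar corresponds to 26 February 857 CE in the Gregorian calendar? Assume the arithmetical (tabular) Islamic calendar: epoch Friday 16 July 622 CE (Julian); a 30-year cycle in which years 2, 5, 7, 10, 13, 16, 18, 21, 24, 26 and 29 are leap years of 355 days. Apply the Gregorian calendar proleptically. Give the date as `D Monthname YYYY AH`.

Both dates share Julian Day Number 2034130; in the tabular Islamic calendar that is 23 Shawwal 242 AH.

23 Shawwal 242 AH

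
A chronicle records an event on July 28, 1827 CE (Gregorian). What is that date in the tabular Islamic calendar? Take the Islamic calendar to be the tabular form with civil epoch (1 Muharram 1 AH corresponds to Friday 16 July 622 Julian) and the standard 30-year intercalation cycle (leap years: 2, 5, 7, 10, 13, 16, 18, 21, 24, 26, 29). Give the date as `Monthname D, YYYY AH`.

Muharram 4, 1243 AH

Both dates share Julian Day Number 2388566; in the tabular Islamic calendar that is 4 Muharram 1243 AH.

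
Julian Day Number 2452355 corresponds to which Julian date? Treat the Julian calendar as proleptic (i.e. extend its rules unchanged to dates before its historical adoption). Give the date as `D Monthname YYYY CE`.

8 March 2002 CE

JDN 2452355 is 21 March 2002 in the Gregorian calendar.
In the Julian calendar that day is 8 March 2002 CE.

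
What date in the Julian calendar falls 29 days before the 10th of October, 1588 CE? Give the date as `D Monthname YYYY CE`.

JDN of the 10th of October, 1588 CE = 2301358.
2301358 − 29 = 2301329.
JDN 2301329 in the Julian calendar is 11 September 1588 CE.

11 September 1588 CE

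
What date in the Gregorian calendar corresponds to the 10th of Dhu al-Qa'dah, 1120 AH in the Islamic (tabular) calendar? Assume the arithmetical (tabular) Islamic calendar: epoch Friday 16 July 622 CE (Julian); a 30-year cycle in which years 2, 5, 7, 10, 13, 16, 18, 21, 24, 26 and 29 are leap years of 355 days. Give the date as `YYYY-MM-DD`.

Julian Day Number of the source date = 2345280.
Converting JDN 2345280 to the Gregorian calendar gives 21 January 1709 CE.

1709-01-21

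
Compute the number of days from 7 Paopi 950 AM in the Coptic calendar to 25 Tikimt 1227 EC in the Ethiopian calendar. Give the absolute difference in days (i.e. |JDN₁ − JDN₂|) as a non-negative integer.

383

JDN of the first date = 2171688.
JDN of the second date = 2172071.
|2172071 − 2171688| = 383.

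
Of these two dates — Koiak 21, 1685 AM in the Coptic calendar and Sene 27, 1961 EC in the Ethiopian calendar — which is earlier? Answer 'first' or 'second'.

first

First date → JDN 2440221; second date → JDN 2440407.
JDN 2440221 < JDN 2440407, so the first date is earlier.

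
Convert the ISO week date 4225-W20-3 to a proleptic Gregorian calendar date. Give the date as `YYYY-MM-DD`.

4225-05-18

ISO week 1 of 4225 is the week containing the first Thursday of 4225.
Week 20, day 3 (Wednesday) lands on 4225-05-18.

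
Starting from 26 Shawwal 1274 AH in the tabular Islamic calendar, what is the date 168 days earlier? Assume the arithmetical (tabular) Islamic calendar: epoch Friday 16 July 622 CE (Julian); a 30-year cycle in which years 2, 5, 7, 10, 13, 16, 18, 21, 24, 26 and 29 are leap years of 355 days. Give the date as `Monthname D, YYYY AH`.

Jumada al-Awwal 6, 1274 AH

JDN of 26 Shawwal 1274 AH = 2399840.
2399840 − 168 = 2399672.
JDN 2399672 in the tabular Islamic calendar is Jumada al-Awwal 6, 1274 AH.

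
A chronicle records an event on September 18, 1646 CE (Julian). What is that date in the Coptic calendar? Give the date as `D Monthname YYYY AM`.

21 Thout 1363 AM

Julian Day Number of the source date = 2322520.
Converting JDN 2322520 to the Coptic calendar gives 21 Thout 1363 AM.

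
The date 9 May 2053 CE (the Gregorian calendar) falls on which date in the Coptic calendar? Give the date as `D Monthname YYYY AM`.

Both dates share Julian Day Number 2471032; in the Coptic calendar that is 1 Pashons 1769 AM.

1 Pashons 1769 AM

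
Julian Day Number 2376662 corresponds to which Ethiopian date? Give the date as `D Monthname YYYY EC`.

JDN 2376662 is 23 December 1794 in the Gregorian calendar.
In the Ethiopian calendar that day is 16 Tahsas 1787 EC.

16 Tahsas 1787 EC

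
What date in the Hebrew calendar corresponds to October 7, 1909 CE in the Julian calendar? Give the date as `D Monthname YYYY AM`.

Julian Day Number of the source date = 2418600.
Converting JDN 2418600 to the Hebrew calendar gives 5 Cheshvan 5670 AM.

5 Cheshvan 5670 AM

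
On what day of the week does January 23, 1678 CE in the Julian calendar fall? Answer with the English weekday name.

Wednesday

Equivalently 2 February 1678 Gregorian, JDN 2333970.
Since JDN mod 7 = 2 (0 = Monday), the day is Wednesday.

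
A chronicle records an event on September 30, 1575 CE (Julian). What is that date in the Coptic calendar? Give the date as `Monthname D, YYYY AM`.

Julian Day Number of the source date = 2296599.
Converting JDN 2296599 to the Coptic calendar gives 2 Paopi 1292 AM.

Paopi 2, 1292 AM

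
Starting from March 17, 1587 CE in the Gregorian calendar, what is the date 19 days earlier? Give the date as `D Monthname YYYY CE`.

26 February 1587 CE

JDN of March 17, 1587 CE = 2300775.
2300775 − 19 = 2300756.
JDN 2300756 in the Gregorian calendar is 26 February 1587 CE.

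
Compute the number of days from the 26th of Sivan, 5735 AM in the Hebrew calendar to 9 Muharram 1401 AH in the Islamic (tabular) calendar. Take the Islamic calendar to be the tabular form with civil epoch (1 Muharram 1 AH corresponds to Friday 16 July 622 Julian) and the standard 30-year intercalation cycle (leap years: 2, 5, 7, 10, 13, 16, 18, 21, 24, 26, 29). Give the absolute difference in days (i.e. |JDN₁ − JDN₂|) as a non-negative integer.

JDN of the first date = 2442569.
JDN of the second date = 2444561.
|2444561 − 2442569| = 1992.

1992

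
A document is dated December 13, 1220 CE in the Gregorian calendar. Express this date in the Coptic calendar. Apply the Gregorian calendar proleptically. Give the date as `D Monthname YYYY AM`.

10 Koiak 937 AM

Both dates share Julian Day Number 2167003; in the Coptic calendar that is 10 Koiak 937 AM.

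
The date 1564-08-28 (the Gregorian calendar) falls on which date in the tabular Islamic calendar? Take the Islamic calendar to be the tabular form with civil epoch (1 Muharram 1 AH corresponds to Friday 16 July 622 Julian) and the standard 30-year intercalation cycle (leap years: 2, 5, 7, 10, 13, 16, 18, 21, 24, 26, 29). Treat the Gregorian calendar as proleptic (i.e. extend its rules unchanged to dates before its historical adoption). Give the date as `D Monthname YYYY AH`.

Julian Day Number of the source date = 2292539.
Converting JDN 2292539 to the tabular Islamic calendar gives 10 Muharram 972 AH.

10 Muharram 972 AH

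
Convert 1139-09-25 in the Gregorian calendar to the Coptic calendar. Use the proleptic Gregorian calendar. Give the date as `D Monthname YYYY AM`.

20 Thout 856 AM

Julian Day Number of the source date = 2137338.
Converting JDN 2137338 to the Coptic calendar gives 20 Thout 856 AM.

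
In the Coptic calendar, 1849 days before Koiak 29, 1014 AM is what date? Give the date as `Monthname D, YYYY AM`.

Koiak 6, 1009 AM

JDN of Koiak 29, 1014 AM = 2195146.
2195146 − 1849 = 2193297.
JDN 2193297 in the Coptic calendar is Koiak 6, 1009 AM.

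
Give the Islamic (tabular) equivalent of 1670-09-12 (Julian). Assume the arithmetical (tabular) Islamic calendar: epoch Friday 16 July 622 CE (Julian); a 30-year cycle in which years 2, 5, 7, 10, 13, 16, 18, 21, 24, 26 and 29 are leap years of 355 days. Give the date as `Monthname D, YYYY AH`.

Julian Day Number of the source date = 2331280.
Converting JDN 2331280 to the tabular Islamic calendar gives 7 Jumada al-Awwal 1081 AH.

Jumada al-Awwal 7, 1081 AH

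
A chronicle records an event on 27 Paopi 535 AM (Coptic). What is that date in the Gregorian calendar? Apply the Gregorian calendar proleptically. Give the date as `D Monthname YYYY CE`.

Julian Day Number of the source date = 2020129.
Converting JDN 2020129 to the Gregorian calendar gives 28 October 818 CE.

28 October 818 CE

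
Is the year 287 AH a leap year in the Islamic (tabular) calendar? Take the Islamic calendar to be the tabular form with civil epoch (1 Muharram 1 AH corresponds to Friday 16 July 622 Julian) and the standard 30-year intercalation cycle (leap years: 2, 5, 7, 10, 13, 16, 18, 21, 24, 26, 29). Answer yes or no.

Year 287 AH is year 17 of its 30-year cycle; leap positions are 2, 5, 7, 10, 13, 16, 18, 21, 24, 26, 29, so it is a common year (354 days).

no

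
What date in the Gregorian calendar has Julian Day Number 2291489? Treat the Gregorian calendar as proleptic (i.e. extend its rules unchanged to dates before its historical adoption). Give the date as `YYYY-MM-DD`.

JDN 2451545 is 1 Jan 2000; 2291489 is −160056 days from there.

1561-10-13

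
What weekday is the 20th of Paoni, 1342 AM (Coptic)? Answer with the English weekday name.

Wednesday

This is JDN 2315119 (24 June 1626 Gregorian).
2315119 ≡ 2 (mod 7); counting from Monday = 0 gives Wednesday.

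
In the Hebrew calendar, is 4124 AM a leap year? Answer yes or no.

Hebrew year 4124 is year 1 of its 19-year Metonic cycle; leap years are at positions 3, 6, 8, 11, 14, 17, 19, so it is a common year (12 months).

no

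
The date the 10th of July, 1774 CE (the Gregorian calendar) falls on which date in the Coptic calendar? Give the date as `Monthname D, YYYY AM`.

Both dates share Julian Day Number 2369191; in the Coptic calendar that is 5 Epip 1490 AM.

Epip 5, 1490 AM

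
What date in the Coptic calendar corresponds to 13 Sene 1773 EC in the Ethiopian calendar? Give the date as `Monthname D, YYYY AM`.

Paoni 13, 1497 AM

Both dates share Julian Day Number 2371726; in the Coptic calendar that is 13 Paoni 1497 AM.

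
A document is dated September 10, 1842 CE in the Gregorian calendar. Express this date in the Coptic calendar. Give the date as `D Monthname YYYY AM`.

1 Thout 1559 AM

Both dates share Julian Day Number 2394089; in the Coptic calendar that is 1 Thout 1559 AM.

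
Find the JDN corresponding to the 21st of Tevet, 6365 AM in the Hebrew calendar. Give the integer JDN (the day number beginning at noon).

In the Gregorian calendar the same day is 3 January 2605.
JDN 2299161 is 15 October 1582 CE (Gregorian); the target day is +373358 days from there, so JDN = 2672519.

2672519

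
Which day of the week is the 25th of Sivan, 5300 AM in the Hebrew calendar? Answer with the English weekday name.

In the proleptic Gregorian calendar this is 10 June 1540 (JDN 2283694).
JDN 2283694 mod 7 = 0, and JDN 0 was a Monday, so this is a Monday.

Monday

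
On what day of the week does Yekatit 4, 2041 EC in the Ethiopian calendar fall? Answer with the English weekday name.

In the Gregorian calendar this is 11 February 2049 (JDN 2469484).
JDN 2469484 mod 7 = 3, and JDN 0 was a Monday, so this is a Thursday.

Thursday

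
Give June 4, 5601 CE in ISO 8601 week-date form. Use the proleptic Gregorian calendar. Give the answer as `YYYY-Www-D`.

The weekday is Monday (ISO weekday 1).
That Monday belongs to ISO week 23 of ISO year 5601.

5601-W23-1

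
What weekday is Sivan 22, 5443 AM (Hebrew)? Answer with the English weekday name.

In the Gregorian calendar this is 16 June 1683 (JDN 2335930).
2335930 ≡ 2 (mod 7); counting from Monday = 0 gives Wednesday.

Wednesday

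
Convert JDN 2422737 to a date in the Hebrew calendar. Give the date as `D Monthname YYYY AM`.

JDN 2422737 is 16 February 1921 in the Gregorian calendar.
In the Hebrew calendar that day is 8 Adar I 5681 AM.

8 Adar I 5681 AM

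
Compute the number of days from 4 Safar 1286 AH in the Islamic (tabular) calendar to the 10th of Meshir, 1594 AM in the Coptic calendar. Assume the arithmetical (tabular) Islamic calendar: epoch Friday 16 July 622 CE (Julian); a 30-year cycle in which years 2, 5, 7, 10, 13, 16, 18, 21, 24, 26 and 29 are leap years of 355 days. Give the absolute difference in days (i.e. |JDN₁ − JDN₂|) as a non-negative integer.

3198

First date → JDN 2403834; second date → JDN 2407032.
The interval is |2403834 − 2407032| = 3198 days.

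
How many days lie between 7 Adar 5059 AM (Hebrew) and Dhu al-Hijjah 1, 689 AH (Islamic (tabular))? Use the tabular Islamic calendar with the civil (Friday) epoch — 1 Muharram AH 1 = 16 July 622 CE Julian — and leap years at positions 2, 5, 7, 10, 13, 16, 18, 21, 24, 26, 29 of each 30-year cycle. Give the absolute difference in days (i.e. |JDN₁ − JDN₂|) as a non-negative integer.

2989

JDN of the first date = 2195558.
JDN of the second date = 2192569.
|2192569 − 2195558| = 2989.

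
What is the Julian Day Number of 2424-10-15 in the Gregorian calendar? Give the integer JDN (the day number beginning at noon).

2606696

JDN 2400001 is 17 November 1858 CE (Gregorian), MJD 0; the target day is +206695 days from there, so JDN = 2606696.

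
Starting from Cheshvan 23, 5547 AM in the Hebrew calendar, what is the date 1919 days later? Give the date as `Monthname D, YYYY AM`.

Counting 1919 days forward from JDN 2373701 reaches JDN 2375620, which is Shevat 22, 5552 AM.

Shevat 22, 5552 AM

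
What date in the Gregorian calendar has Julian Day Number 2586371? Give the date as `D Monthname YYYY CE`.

21 February 2369 CE

JDN 2451545 is 1 Jan 2000; 2586371 is +134826 days from there.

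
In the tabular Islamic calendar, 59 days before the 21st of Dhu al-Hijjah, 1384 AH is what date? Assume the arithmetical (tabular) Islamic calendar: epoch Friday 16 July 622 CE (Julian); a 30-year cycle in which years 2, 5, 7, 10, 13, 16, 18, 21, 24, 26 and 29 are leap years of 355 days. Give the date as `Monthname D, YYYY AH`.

Shawwal 21, 1384 AH

The starting date is JDN 2438874; 2438874 − 59 = 2438815.
JDN 2438815 corresponds to Shawwal 21, 1384 AH.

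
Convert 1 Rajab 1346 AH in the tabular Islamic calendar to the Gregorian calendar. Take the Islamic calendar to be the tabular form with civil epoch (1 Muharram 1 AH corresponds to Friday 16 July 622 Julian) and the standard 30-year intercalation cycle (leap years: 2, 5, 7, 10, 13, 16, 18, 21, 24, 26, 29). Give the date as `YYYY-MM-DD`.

1927-12-25

Julian Day Number of the source date = 2425240.
Converting JDN 2425240 to the Gregorian calendar gives 25 December 1927 CE.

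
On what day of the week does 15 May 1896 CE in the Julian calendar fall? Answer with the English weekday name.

In the Gregorian calendar this is 27 May 1896 (JDN 2413707).
2413707 ≡ 2 (mod 7); counting from Monday = 0 gives Wednesday.

Wednesday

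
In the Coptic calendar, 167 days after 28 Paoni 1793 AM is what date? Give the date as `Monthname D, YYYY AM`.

Counting 167 days forward from JDN 2479855 reaches JDN 2480022, which is Koiak 10, 1794 AM.

Koiak 10, 1794 AM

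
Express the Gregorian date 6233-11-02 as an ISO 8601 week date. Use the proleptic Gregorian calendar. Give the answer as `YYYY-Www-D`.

The weekday is Saturday (ISO weekday 6).
That Saturday belongs to ISO week 44 of ISO year 6233.

6233-W44-6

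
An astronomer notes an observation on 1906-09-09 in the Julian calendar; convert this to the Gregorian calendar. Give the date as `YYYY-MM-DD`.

For dates in this range the Gregorian date is 13 days ahead of the Julian.
9 September 1906 Julian + 13 days → 22 September 1906 Gregorian.

1906-09-22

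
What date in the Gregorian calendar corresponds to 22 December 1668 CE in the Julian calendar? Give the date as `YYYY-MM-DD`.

For dates in this range the Gregorian date is 10 days ahead of the Julian.
22 December 1668 Julian + 10 days → 1 January 1669 Gregorian.

1669-01-01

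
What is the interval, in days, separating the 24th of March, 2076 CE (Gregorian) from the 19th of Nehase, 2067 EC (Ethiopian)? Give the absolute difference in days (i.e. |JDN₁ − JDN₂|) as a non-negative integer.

JDN of the first date = 2479387.
JDN of the second date = 2479175.
|2479175 − 2479387| = 212.

212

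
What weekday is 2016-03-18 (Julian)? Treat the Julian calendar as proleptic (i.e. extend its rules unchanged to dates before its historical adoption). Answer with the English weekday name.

This is JDN 2457479 (31 March 2016 Gregorian).
JDN 2457479 mod 7 = 3, and JDN 0 was a Monday, so this is a Thursday.

Thursday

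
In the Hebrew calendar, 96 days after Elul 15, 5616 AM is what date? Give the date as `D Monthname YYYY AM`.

Counting 96 days forward from JDN 2399208 reaches JDN 2399304, which is 23 Kislev 5617 AM.

23 Kislev 5617 AM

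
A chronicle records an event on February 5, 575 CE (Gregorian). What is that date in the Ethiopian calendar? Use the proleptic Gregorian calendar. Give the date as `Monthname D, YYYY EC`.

Yekatit 9, 567 EC

Both dates share Julian Day Number 1931110; in the Ethiopian calendar that is 9 Yekatit 567 EC.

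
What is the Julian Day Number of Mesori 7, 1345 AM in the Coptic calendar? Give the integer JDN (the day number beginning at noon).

Equivalently 10 August 1629 (Gregorian).
JDN 2400001 is 17 November 1858 CE (Gregorian), MJD 0; the target day is −83739 days from there, so JDN = 2316262.

2316262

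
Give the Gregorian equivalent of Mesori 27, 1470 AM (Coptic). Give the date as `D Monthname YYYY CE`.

31 August 1754 CE

Julian Day Number of the source date = 2361938.
Converting JDN 2361938 to the Gregorian calendar gives 31 August 1754 CE.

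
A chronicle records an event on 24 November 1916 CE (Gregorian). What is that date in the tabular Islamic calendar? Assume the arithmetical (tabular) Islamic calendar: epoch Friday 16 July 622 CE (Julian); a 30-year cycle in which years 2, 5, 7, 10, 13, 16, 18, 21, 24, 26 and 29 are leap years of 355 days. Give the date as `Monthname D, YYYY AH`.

Muharram 28, 1335 AH

Both dates share Julian Day Number 2421192; in the tabular Islamic calendar that is 28 Muharram 1335 AH.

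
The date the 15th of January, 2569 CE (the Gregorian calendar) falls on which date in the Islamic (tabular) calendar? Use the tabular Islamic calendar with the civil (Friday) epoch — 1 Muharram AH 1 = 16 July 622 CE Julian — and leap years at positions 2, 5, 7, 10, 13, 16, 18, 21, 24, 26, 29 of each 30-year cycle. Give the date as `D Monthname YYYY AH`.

25 Rabi' al-Awwal 2007 AH

Both dates share Julian Day Number 2659383; in the tabular Islamic calendar that is 25 Rabi' al-Awwal 2007 AH.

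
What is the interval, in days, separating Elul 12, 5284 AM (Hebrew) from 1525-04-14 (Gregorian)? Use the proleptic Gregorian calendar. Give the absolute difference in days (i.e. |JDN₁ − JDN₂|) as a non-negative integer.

236

JDN of the first date = 2277922.
JDN of the second date = 2278158.
|2278158 − 2277922| = 236.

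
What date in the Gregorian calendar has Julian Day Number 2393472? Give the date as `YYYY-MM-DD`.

JDN 2451545 is 1 Jan 2000; 2393472 is −58073 days from there.

1841-01-01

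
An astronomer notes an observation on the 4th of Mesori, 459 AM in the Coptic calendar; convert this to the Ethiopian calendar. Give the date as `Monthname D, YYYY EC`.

Nehase 4, 735 EC

Both dates share Julian Day Number 1992647; in the Ethiopian calendar that is 4 Nehase 735 EC.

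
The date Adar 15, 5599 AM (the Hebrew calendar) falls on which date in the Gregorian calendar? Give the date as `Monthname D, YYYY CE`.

Both dates share Julian Day Number 2392800; in the Gregorian calendar that is 1 March 1839 CE.

March 1, 1839 CE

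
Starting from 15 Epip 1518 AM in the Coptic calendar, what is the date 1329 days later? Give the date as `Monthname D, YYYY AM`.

Paremhat 3, 1522 AM

Counting 1329 days forward from JDN 2379428 reaches JDN 2380757, which is Paremhat 3, 1522 AM.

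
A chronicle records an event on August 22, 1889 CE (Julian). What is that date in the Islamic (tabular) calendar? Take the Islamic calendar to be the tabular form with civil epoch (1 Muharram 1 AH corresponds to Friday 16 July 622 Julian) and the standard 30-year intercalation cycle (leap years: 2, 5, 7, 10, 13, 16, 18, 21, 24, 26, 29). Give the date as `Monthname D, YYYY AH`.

Muharram 7, 1307 AH

The source date corresponds to 3 September 1889 in the Gregorian calendar (JDN 2411249).
That day falls on 7 Muharram 1307 AH in the tabular Islamic calendar.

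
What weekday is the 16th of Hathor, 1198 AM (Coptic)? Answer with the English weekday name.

Monday

Equivalently 21 November 1481 Gregorian, JDN 2262309.
JDN 2262309 mod 7 = 0, and JDN 0 was a Monday, so this is a Monday.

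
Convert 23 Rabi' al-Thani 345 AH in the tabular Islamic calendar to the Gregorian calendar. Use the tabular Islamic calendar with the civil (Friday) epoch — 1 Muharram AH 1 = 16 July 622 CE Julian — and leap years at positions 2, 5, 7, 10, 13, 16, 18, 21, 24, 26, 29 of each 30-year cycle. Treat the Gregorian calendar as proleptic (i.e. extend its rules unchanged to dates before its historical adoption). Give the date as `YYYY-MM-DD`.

0956-08-09

Julian Day Number of the source date = 2070453.
Converting JDN 2070453 to the Gregorian calendar gives 9 August 956 CE.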